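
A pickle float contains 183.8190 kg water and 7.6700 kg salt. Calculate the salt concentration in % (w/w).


Formula: Conc = salt / (water + salt) * 100
Substituting: Conc = 7.6700 / (183.8190 + 7.6700) * 100
Result: 4.0055 %


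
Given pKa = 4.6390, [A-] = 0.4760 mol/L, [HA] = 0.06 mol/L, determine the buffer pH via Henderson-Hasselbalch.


ratio = [A-] / [HA] = 0.4760 / 0.06 = 7.9333
log10(ratio) = 0.8995
pH = pKa + log10(ratio) = 4.6390 + 0.8995 = 5.5385


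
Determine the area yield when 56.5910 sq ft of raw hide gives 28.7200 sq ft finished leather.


Formula: Yield = finished / raw * 100
Substituting: Yield = 28.7200 / 56.5910 * 100
Result: 50.7501 %


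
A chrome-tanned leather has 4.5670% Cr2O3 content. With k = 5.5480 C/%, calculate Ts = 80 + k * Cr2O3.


Formula: Ts = 80 + k * Cr2O3
Substituting: Ts = 80 + 5.5480 * 4.5670
Result: 105.3377 C


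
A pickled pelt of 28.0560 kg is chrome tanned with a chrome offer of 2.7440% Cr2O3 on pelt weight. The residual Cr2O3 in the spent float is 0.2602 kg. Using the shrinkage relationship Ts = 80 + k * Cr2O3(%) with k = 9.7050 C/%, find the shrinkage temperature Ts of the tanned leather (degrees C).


Offered = pelt * offer_pct / 100 = 28.0560 * 2.7440 / 100 = 0.7699 kg
Uptake = offered - residual = 0.7699 - 0.2602 = 0.5097 kg
Cr2O3% on pelt = uptake / pelt * 100 = 0.5097 / 28.0560 * 100 = 1.8166 %
Ts = 80 + k * Cr2O3% = 80 + 9.7050 * 1.8166 = 97.6298 C


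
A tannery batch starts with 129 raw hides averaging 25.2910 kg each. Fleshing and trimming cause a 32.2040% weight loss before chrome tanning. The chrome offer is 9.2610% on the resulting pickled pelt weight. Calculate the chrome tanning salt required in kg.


Total_raw = N * avg_wt = 129 * 25.2910 = 3262.5390 kg
Substrate = Total_raw * (1 - loss/100) = 3262.5390 * (1 - 32.2040/100) = 2211.8709 kg
Chrome = Substrate * pct / 100 = 2211.8709 * 9.2610 / 100 = 204.8414 kg


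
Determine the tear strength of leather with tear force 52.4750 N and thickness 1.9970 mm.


Formula: Tear strength = force / thickness
Substituting: Tear strength = 52.4750 / 1.9970
Result: 26.2769 N/mm


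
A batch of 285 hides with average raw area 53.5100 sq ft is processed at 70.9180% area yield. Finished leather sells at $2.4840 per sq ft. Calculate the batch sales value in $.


Raw_total = N * avg_area = 285 * 53.5100 = 15250.3500 sq ft
Finished = Raw_total * yield / 100 = 15250.3500 * 70.9180 / 100 = 10815.2432 sq ft
Value = Finished * price = 10815.2432 * 2.4840 = 26865.0641 $


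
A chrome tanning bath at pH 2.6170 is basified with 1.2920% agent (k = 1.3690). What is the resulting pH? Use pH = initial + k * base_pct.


Formula: pH_final = pH_initial + k * base_pct
Substituting: pH_final = 2.6170 + 1.3690 * 1.2920
Result: 4.3857


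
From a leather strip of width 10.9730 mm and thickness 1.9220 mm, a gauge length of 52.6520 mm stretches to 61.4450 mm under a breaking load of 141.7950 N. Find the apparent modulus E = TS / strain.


TS = F / (w * t) = 141.7950 / (10.9730 * 1.9220) = 6.7233 N/mm^2
strain = (Lf - L0) / L0 = (61.4450 - 52.6520) / 52.6520 = 0.1670
E = TS / strain = 6.7233 / 0.1670 = 40.2587 N/mm^2


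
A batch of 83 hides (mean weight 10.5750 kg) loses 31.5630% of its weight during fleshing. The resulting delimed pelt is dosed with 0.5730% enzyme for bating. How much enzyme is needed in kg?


Total_raw = N * avg_wt = 83 * 10.5750 = 877.7250 kg
Substrate = Total_raw * (1 - loss/100) = 877.7250 * (1 - 31.5630/100) = 600.6887 kg
Enzyme = Substrate * pct / 100 = 600.6887 * 0.5730 / 100 = 3.4419 kg


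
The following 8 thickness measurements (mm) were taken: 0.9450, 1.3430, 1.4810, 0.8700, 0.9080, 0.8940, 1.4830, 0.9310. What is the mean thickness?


Formula: Average = sum / n
Substituting: Average = 8.8550 / 8
Result: 1.1069 mm


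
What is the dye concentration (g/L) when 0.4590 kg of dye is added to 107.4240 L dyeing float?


Formula: Conc = dye_mass(kg) / volume(L) * 1000
Substituting: Conc = 0.4590 / 107.4240 * 1000
Result: 4.2728 g/L


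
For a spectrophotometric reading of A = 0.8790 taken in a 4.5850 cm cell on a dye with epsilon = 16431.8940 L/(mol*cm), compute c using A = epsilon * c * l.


Formula: c = A / (epsilon * l)
Substituting: c = 0.8790 / (16431.8940 * 4.5850)
Result: 1.1667e-05 mol/L


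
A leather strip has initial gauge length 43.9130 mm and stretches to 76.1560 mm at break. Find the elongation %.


Formula: Elongation = (Lf - L0) / L0 * 100
Substituting: Elongation = (76.1560 - 43.9130) / 43.9130 * 100
Result: 73.4247 %


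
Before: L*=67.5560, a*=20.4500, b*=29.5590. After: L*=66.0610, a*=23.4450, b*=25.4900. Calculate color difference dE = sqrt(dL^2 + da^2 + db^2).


dL = -1.4950, da = 2.9950, db = -4.0690
dE = sqrt((-1.4950)^2 + 2.9950^2 + (-4.0690)^2) = 5.2689


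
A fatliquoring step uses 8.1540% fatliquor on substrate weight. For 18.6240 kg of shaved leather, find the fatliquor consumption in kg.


Formula: Fat = substrate * pct / 100
Substituting: Fat = 18.6240 * 8.1540 / 100
Result: 1.5186 kg


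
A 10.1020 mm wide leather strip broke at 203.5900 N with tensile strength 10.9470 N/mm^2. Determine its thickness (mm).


Formula: t = F / (TS * w)
Substituting: t = 203.5900 / (10.9470 * 10.1020)
Result: 1.8410 mm


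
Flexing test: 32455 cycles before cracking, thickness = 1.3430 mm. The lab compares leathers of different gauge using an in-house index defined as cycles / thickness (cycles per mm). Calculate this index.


Formula: Index = cycles / thickness
Substituting: Index = 32455 / 1.3430
Result: 24166.0462 cycles/mm


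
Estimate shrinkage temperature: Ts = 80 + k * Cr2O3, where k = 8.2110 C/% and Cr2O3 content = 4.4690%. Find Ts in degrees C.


Formula: Ts = 80 + k * Cr2O3
Substituting: Ts = 80 + 8.2110 * 4.4690
Result: 116.6950 C


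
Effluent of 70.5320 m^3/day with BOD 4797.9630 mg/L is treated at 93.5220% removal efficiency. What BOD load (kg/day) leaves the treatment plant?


Load_in = volume * conc / 1000 = 70.5320 * 4797.9630 / 1000 = 338.4099 kg/day
Removed = Load_in * eff / 100 = 338.4099 * 93.5220 / 100 = 316.4877 kg/day
Load_out = Load_in - Removed = 338.4099 - 316.4877 = 21.9222 kg/day


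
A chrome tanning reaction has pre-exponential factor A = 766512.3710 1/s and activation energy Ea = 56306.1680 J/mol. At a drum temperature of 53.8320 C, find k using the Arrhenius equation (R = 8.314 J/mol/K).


T_K = T_C + 273.15 = 53.8320 + 273.15 = 326.9820 K
exponent = -Ea / (R * T_K) = -56306.1680 / (8.314 * 326.9820) = -20.7120
k = A * exp(exponent) = 766512.3710 * exp(-20.7120) = 7.7519e-04 1/s


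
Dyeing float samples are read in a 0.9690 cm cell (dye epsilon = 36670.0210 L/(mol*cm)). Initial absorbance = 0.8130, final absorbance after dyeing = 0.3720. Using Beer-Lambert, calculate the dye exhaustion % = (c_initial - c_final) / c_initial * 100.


c_initial = A_i / (epsilon * l) = 0.8130 / (36670.0210 * 0.9690) = 2.2880e-05 mol/L
c_final = A_f / (epsilon * l) = 0.3720 / (36670.0210 * 0.9690) = 1.0469e-05 mol/L
Exhaustion = (c_initial - c_final) / c_initial * 100 = (2.2880e-05 - 1.0469e-05) / 2.2880e-05 * 100 = 54.2435 %


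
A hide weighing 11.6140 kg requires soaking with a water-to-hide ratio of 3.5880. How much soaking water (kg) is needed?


Formula: Water = hide_weight * ratio
Substituting: Water = 11.6140 * 3.5880
Result: 41.6710 kg


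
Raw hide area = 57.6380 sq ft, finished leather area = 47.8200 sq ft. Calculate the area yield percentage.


Formula: Yield = finished / raw * 100
Substituting: Yield = 47.8200 / 57.6380 * 100
Result: 82.9661 %


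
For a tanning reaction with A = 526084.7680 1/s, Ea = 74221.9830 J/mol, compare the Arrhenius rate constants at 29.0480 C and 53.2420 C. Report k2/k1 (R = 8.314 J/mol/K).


T1 = 29.0480 + 273.15 = 302.1980 K; T2 = 53.2420 + 273.15 = 326.3920 K
k1 = A * exp(-Ea/(R*T1)) = 526084.7680 * exp(-74221.9830/(8.314*302.1980)) = 7.7874e-08 1/s
k2 = A * exp(-Ea/(R*T2)) = 526084.7680 * exp(-74221.9830/(8.314*326.3920)) = 6.9566e-07 1/s
k2/k1 = 6.9566e-07 / 7.7874e-08 = 8.9332


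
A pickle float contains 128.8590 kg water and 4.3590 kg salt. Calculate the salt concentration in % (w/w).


Formula: Conc = salt / (water + salt) * 100
Substituting: Conc = 4.3590 / (128.8590 + 4.3590) * 100
Result: 3.2721 %


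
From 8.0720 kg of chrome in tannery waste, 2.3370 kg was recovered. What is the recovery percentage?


Formula: Recovery = recovered / input * 100
Substituting: Recovery = 2.3370 / 8.0720 * 100
Result: 28.9519 %


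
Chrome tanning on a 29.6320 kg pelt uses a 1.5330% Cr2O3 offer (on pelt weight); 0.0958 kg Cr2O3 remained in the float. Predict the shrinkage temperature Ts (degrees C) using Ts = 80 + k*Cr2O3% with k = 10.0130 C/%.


Offered = pelt * offer_pct / 100 = 29.6320 * 1.5330 / 100 = 0.4543 kg
Uptake = offered - residual = 0.4543 - 0.0958 = 0.3585 kg
Cr2O3% on pelt = uptake / pelt * 100 = 0.3585 / 29.6320 * 100 = 1.2097 %
Ts = 80 + k * Cr2O3% = 80 + 10.0130 * 1.2097 = 92.1127 C


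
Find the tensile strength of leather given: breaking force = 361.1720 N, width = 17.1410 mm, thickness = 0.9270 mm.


Formula: TS = force / (width * thickness)
Substituting: TS = 361.1720 / (17.1410 * 0.9270)
Result: 22.7299 N/mm^2


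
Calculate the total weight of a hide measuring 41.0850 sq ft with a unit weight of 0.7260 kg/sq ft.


Formula: Weight = area * weight_per_sqft
Substituting: Weight = 41.0850 * 0.7260
Result: 29.8277 kg


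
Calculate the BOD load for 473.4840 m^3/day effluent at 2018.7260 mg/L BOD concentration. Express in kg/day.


Formula: BOD_load = volume * conc / 1000
Substituting: BOD_load = 473.4840 * 2018.7260 / 1000
Result: 955.8345 kg/day


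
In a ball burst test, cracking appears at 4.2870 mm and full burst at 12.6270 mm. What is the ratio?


Formula: Ratio = crack / burst
Substituting: Ratio = 4.2870 / 12.6270
Result: 0.3395


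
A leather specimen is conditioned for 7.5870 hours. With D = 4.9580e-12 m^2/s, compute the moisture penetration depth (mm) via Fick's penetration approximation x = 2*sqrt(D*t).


t = 7.5870 hr * 3600 = 27313.2000 s
D * t = 4.9580e-12 * 27313.2000 = 1.3542e-07
x = 2 * sqrt(D*t) = 2 * sqrt(1.3542e-07) = 7.3599e-04 m = 0.7360 mm


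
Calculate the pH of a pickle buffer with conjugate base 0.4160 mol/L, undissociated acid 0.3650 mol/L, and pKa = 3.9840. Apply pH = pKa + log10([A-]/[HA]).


ratio = [A-] / [HA] = 0.4160 / 0.3650 = 1.1397
log10(ratio) = 0.0568005
pH = pKa + log10(ratio) = 3.9840 + 0.0568005 = 4.0408


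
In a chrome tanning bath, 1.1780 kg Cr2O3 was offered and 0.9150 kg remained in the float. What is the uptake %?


Formula: Uptake = (offered - residual) / offered * 100
Substituting: Uptake = (1.1780 - 0.9150) / 1.1780 * 100
Result: 22.3260 %


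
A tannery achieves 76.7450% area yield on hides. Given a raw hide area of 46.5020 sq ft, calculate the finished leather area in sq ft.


Formula: finished = raw * yield / 100
Substituting: finished = 46.5020 * 76.7450 / 100
Result: 35.6880 sq ft


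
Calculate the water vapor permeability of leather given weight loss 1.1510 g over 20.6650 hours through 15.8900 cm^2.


Formula: WVP = loss / (area * time)
Substituting: WVP = 1.1510 / (15.8900 * 20.6650)
Result: 0.00350523 g/(cm^2*hr)


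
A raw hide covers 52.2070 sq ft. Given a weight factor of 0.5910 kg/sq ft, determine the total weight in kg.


Formula: Weight = area * weight_per_sqft
Substituting: Weight = 52.2070 * 0.5910
Result: 30.8543 kg


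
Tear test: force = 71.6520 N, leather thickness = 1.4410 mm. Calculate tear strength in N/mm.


Formula: Tear strength = force / thickness
Substituting: Tear strength = 71.6520 / 1.4410
Result: 49.7238 N/mm


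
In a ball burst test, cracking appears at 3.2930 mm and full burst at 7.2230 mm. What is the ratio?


Formula: Ratio = crack / burst
Substituting: Ratio = 3.2930 / 7.2230
Result: 0.4559


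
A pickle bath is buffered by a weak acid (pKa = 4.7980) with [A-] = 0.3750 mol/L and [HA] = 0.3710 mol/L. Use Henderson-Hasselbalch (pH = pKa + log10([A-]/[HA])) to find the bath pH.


ratio = [A-] / [HA] = 0.3750 / 0.3710 = 1.0108
log10(ratio) = 0.00465736
pH = pKa + log10(ratio) = 4.7980 + 0.00465736 = 4.8027


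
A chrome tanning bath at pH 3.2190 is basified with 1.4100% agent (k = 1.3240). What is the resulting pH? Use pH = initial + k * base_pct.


Formula: pH_final = pH_initial + k * base_pct
Substituting: pH_final = 3.2190 + 1.3240 * 1.4100
Result: 5.0858


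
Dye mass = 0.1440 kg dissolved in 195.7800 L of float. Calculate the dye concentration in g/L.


Formula: Conc = dye_mass(kg) / volume(L) * 1000
Substituting: Conc = 0.1440 / 195.7800 * 1000
Result: 0.7355 g/L


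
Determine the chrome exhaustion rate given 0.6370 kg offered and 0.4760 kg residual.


Formula: Uptake = (offered - residual) / offered * 100
Substituting: Uptake = (0.6370 - 0.4760) / 0.6370 * 100
Result: 25.2747 %


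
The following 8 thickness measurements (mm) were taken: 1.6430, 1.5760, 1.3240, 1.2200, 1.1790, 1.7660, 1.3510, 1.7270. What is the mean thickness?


Formula: Average = sum / n
Substituting: Average = 11.7860 / 8
Result: 1.4732 mm


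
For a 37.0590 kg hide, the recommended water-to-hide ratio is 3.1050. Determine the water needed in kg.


Formula: Water = hide_weight * ratio
Substituting: Water = 37.0590 * 3.1050
Result: 115.0682 kg


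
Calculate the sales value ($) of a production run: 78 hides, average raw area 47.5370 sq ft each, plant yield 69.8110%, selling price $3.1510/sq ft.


Raw_total = N * avg_area = 78 * 47.5370 = 3707.8860 sq ft
Finished = Raw_total * yield / 100 = 3707.8860 * 69.8110 / 100 = 2588.5123 sq ft
Value = Finished * price = 2588.5123 * 3.1510 = 8156.4022 $


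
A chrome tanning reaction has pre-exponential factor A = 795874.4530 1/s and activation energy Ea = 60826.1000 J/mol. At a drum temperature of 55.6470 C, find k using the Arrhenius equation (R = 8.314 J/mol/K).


T_K = T_C + 273.15 = 55.6470 + 273.15 = 328.7970 K
exponent = -Ea / (R * T_K) = -60826.1000 / (8.314 * 328.7970) = -22.2511
k = A * exp(exponent) = 795874.4530 * exp(-22.2511) = 1.7270e-04 1/s


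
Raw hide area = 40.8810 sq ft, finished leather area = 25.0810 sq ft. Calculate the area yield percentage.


Formula: Yield = finished / raw * 100
Substituting: Yield = 25.0810 / 40.8810 * 100
Result: 61.3512 %


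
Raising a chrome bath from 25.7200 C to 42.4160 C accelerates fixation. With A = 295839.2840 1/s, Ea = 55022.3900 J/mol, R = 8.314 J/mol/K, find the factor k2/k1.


T1 = 25.7200 + 273.15 = 298.8700 K; T2 = 42.4160 + 273.15 = 315.5660 K
k1 = A * exp(-Ea/(R*T1)) = 295839.2840 * exp(-55022.3900/(8.314*298.8700)) = 7.1489e-05 1/s
k2 = A * exp(-Ea/(R*T2)) = 295839.2840 * exp(-55022.3900/(8.314*315.5660)) = 2.3070e-04 1/s
k2/k1 = 2.3070e-04 / 7.1489e-05 = 3.2271


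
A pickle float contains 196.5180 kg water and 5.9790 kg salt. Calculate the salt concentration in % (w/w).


Formula: Conc = salt / (water + salt) * 100
Substituting: Conc = 5.9790 / (196.5180 + 5.9790) * 100
Result: 2.9526 %


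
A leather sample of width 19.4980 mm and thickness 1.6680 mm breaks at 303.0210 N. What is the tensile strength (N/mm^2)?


Formula: TS = force / (width * thickness)
Substituting: TS = 303.0210 / (19.4980 * 1.6680)
Result: 9.3172 N/mm^2


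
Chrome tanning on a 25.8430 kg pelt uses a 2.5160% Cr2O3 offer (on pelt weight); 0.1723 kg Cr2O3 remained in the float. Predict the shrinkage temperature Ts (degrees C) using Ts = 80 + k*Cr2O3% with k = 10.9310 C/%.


Offered = pelt * offer_pct / 100 = 25.8430 * 2.5160 / 100 = 0.6502 kg
Uptake = offered - residual = 0.6502 - 0.1723 = 0.4779 kg
Cr2O3% on pelt = uptake / pelt * 100 = 0.4779 / 25.8430 * 100 = 1.8493 %
Ts = 80 + k * Cr2O3% = 80 + 10.9310 * 1.8493 = 100.2145 C


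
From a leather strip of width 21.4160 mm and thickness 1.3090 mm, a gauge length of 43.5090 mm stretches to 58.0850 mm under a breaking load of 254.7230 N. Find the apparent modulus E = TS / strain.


TS = F / (w * t) = 254.7230 / (21.4160 * 1.3090) = 9.0864 N/mm^2
strain = (Lf - L0) / L0 = (58.0850 - 43.5090) / 43.5090 = 0.3350
E = TS / strain = 9.0864 / 0.3350 = 27.1226 N/mm^2


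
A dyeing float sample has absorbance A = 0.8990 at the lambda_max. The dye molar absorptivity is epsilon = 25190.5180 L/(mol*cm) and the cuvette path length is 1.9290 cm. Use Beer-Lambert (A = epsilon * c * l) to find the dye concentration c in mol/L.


Formula: c = A / (epsilon * l)
Substituting: c = 0.8990 / (25190.5180 * 1.9290)
Result: 1.8501e-05 mol/L


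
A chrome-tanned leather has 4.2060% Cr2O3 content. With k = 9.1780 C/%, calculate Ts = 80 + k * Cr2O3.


Formula: Ts = 80 + k * Cr2O3
Substituting: Ts = 80 + 9.1780 * 4.2060
Result: 118.6027 C


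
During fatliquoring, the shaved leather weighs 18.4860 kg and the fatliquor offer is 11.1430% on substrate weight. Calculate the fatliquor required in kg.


Formula: Fat = substrate * pct / 100
Substituting: Fat = 18.4860 * 11.1430 / 100
Result: 2.0599 kg


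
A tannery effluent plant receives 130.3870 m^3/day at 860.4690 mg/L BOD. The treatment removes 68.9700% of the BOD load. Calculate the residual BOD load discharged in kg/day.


Load_in = volume * conc / 1000 = 130.3870 * 860.4690 / 1000 = 112.1940 kg/day
Removed = Load_in * eff / 100 = 112.1940 * 68.9700 / 100 = 77.3802 kg/day
Load_out = Load_in - Removed = 112.1940 - 77.3802 = 34.8138 kg/day


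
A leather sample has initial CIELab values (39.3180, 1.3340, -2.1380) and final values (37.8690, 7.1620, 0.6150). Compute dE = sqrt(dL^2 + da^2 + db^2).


dL = -1.4490, da = 5.8280, db = 2.7530
dE = sqrt((-1.4490)^2 + 5.8280^2 + 2.7530^2) = 6.6064


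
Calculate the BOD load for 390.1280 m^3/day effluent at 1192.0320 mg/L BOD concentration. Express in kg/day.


Formula: BOD_load = volume * conc / 1000
Substituting: BOD_load = 390.1280 * 1192.0320 / 1000
Result: 465.0451 kg/day


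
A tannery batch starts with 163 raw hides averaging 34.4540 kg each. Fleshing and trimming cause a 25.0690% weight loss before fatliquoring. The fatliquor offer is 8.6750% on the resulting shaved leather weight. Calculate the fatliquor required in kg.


Total_raw = N * avg_wt = 163 * 34.4540 = 5616.0020 kg
Substrate = Total_raw * (1 - loss/100) = 5616.0020 * (1 - 25.0690/100) = 4208.1265 kg
Fat = Substrate * pct / 100 = 4208.1265 * 8.6750 / 100 = 365.0550 kg


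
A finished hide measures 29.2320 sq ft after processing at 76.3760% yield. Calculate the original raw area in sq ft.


Formula: raw = finished * 100 / yield
Substituting: raw = 29.2320 * 100 / 76.3760
Result: 38.2738 sq ft


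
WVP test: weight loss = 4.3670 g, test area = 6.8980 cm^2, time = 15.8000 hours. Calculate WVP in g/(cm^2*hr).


Formula: WVP = loss / (area * time)
Substituting: WVP = 4.3670 / (6.8980 * 15.8000)
Result: 0.0400685 g/(cm^2*hr)


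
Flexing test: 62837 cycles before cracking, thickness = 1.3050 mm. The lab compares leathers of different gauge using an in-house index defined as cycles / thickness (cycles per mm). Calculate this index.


Formula: Index = cycles / thickness
Substituting: Index = 62837 / 1.3050
Result: 48150.9579 cycles/mm


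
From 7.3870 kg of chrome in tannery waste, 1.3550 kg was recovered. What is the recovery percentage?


Formula: Recovery = recovered / input * 100
Substituting: Recovery = 1.3550 / 7.3870 * 100
Result: 18.3430 %


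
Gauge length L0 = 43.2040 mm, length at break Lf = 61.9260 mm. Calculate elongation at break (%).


Formula: Elongation = (Lf - L0) / L0 * 100
Substituting: Elongation = (61.9260 - 43.2040) / 43.2040 * 100
Result: 43.3340 %


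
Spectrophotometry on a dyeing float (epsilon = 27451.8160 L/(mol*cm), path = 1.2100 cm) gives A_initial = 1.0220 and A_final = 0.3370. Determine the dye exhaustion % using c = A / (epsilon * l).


c_initial = A_i / (epsilon * l) = 1.0220 / (27451.8160 * 1.2100) = 3.0768e-05 mol/L
c_final = A_f / (epsilon * l) = 0.3370 / (27451.8160 * 1.2100) = 1.0145e-05 mol/L
Exhaustion = (c_initial - c_final) / c_initial * 100 = (3.0768e-05 - 1.0145e-05) / 3.0768e-05 * 100 = 67.0254 %


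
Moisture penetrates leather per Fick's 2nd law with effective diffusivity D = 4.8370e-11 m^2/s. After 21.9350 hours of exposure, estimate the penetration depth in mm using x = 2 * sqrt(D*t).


t = 21.9350 hr * 3600 = 78966.0000 s
D * t = 4.8370e-11 * 78966.0000 = 3.8196e-06
x = 2 * sqrt(D*t) = 2 * sqrt(3.8196e-06) = 0.00390875 m = 3.9088 mm


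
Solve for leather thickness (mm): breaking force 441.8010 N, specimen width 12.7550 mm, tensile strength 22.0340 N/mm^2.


Formula: t = F / (TS * w)
Substituting: t = 441.8010 / (22.0340 * 12.7550)
Result: 1.5720 mm


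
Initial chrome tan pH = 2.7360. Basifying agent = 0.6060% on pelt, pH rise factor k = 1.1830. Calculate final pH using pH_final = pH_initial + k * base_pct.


Formula: pH_final = pH_initial + k * base_pct
Substituting: pH_final = 2.7360 + 1.1830 * 0.6060
Result: 3.4529


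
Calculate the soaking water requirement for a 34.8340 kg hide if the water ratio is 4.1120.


Formula: Water = hide_weight * ratio
Substituting: Water = 34.8340 * 4.1120
Result: 143.2374 kg


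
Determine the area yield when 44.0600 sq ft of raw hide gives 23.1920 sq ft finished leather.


Formula: Yield = finished / raw * 100
Substituting: Yield = 23.1920 / 44.0600 * 100
Result: 52.6373 %


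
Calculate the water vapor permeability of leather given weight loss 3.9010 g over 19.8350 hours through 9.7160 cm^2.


Formula: WVP = loss / (area * time)
Substituting: WVP = 3.9010 / (9.7160 * 19.8350)
Result: 0.0202421 g/(cm^2*hr)


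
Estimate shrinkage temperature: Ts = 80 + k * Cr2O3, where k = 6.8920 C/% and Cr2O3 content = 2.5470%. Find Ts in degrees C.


Formula: Ts = 80 + k * Cr2O3
Substituting: Ts = 80 + 6.8920 * 2.5470
Result: 97.5539 C


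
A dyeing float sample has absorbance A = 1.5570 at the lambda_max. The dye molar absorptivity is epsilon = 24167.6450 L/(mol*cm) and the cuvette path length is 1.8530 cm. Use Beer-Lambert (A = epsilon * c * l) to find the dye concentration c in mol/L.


Formula: c = A / (epsilon * l)
Substituting: c = 1.5570 / (24167.6450 * 1.8530)
Result: 3.4768e-05 mol/L


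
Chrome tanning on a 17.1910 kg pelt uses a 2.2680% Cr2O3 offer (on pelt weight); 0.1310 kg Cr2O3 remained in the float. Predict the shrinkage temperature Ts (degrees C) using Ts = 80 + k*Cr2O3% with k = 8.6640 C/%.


Offered = pelt * offer_pct / 100 = 17.1910 * 2.2680 / 100 = 0.3899 kg
Uptake = offered - residual = 0.3899 - 0.1310 = 0.2589 kg
Cr2O3% on pelt = uptake / pelt * 100 = 0.2589 / 17.1910 * 100 = 1.5060 %
Ts = 80 + k * Cr2O3% = 80 + 8.6640 * 1.5060 = 93.0478 C


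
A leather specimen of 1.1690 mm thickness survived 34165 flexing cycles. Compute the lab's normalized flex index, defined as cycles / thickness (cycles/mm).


Formula: Index = cycles / thickness
Substituting: Index = 34165 / 1.1690
Result: 29225.8340 cycles/mm


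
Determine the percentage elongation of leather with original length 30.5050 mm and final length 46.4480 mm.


Formula: Elongation = (Lf - L0) / L0 * 100
Substituting: Elongation = (46.4480 - 30.5050) / 30.5050 * 100
Result: 52.2636 %


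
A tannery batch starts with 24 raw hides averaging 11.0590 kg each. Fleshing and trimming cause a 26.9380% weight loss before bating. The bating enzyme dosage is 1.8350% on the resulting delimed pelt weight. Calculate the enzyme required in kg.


Total_raw = N * avg_wt = 24 * 11.0590 = 265.4160 kg
Substrate = Total_raw * (1 - loss/100) = 265.4160 * (1 - 26.9380/100) = 193.9182 kg
Enzyme = Substrate * pct / 100 = 193.9182 * 1.8350 / 100 = 3.5584 kg


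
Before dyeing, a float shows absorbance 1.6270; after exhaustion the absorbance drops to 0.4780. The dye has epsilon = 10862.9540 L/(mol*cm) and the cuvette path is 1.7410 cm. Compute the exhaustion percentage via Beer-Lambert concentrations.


c_initial = A_i / (epsilon * l) = 1.6270 / (10862.9540 * 1.7410) = 8.6028e-05 mol/L
c_final = A_f / (epsilon * l) = 0.4780 / (10862.9540 * 1.7410) = 2.5274e-05 mol/L
Exhaustion = (c_initial - c_final) / c_initial * 100 = (8.6028e-05 - 2.5274e-05) / 8.6028e-05 * 100 = 70.6208 %


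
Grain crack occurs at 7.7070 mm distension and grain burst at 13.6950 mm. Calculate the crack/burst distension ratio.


Formula: Ratio = crack / burst
Substituting: Ratio = 7.7070 / 13.6950
Result: 0.5628


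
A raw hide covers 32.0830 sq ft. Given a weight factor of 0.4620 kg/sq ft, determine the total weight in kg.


Formula: Weight = area * weight_per_sqft
Substituting: Weight = 32.0830 * 0.4620
Result: 14.8223 kg


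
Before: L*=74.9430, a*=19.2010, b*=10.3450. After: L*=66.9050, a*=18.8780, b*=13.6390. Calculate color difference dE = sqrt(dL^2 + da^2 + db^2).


dL = -8.0380, da = -0.3230, db = 3.2940
dE = sqrt((-8.0380)^2 + (-0.3230)^2 + 3.2940^2) = 8.6928


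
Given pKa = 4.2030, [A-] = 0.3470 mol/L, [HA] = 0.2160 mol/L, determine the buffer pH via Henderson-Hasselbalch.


ratio = [A-] / [HA] = 0.3470 / 0.2160 = 1.6065
log10(ratio) = 0.2059
pH = pKa + log10(ratio) = 4.2030 + 0.2059 = 4.4089


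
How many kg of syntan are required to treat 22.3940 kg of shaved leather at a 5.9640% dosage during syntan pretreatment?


Formula: Syntan = substrate * pct / 100
Substituting: Syntan = 22.3940 * 5.9640 / 100
Result: 1.3356 kg


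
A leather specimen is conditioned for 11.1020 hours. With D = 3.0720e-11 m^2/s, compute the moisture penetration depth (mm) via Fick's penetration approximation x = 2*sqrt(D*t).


t = 11.1020 hr * 3600 = 39967.2000 s
D * t = 3.0720e-11 * 39967.2000 = 1.2278e-06
x = 2 * sqrt(D*t) = 2 * sqrt(1.2278e-06) = 0.00221612 m = 2.2161 mm


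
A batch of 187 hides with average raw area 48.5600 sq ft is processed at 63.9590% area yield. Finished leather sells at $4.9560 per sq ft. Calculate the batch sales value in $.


Raw_total = N * avg_area = 187 * 48.5600 = 9080.7200 sq ft
Finished = Raw_total * yield / 100 = 9080.7200 * 63.9590 / 100 = 5807.9377 sq ft
Value = Finished * price = 5807.9377 * 4.9560 = 28784.1393 $


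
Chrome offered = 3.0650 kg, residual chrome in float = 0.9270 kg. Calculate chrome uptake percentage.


Formula: Uptake = (offered - residual) / offered * 100
Substituting: Uptake = (3.0650 - 0.9270) / 3.0650 * 100
Result: 69.7553 %


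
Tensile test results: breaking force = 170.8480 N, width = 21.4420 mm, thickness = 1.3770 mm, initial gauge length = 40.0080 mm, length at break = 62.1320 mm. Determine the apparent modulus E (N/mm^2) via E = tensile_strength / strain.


TS = F / (w * t) = 170.8480 / (21.4420 * 1.3770) = 5.7864 N/mm^2
strain = (Lf - L0) / L0 = (62.1320 - 40.0080) / 40.0080 = 0.5530
E = TS / strain = 5.7864 / 0.5530 = 10.4639 N/mm^2


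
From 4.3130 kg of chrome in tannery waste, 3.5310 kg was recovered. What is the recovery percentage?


Formula: Recovery = recovered / input * 100
Substituting: Recovery = 3.5310 / 4.3130 * 100
Result: 81.8688 %


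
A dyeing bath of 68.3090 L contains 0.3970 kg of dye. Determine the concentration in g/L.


Formula: Conc = dye_mass(kg) / volume(L) * 1000
Substituting: Conc = 0.3970 / 68.3090 * 1000
Result: 5.8118 g/L


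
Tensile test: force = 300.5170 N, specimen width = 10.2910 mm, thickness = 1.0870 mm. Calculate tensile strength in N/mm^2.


Formula: TS = force / (width * thickness)
Substituting: TS = 300.5170 / (10.2910 * 1.0870)
Result: 26.8647 N/mm^2


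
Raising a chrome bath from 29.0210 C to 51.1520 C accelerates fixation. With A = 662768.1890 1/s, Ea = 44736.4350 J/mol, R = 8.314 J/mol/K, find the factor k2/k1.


T1 = 29.0210 + 273.15 = 302.1710 K; T2 = 51.1520 + 273.15 = 324.3020 K
k1 = A * exp(-Ea/(R*T1)) = 662768.1890 * exp(-44736.4350/(8.314*302.1710)) = 0.0122389 1/s
k2 = A * exp(-Ea/(R*T2)) = 662768.1890 * exp(-44736.4350/(8.314*324.3020)) = 0.041257 1/s
k2/k1 = 0.041257 / 0.0122389 = 3.3710


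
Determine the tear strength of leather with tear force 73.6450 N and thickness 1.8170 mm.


Formula: Tear strength = force / thickness
Substituting: Tear strength = 73.6450 / 1.8170
Result: 40.5311 N/mm


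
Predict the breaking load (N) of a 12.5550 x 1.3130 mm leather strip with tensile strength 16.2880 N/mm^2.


Formula: F = TS * w * t
Substituting: F = 16.2880 * 12.5550 * 1.3130
Result: 268.5030 N


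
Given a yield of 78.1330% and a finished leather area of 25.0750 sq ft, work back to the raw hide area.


Formula: raw = finished * 100 / yield
Substituting: raw = 25.0750 * 100 / 78.1330
Result: 32.0927 sq ft


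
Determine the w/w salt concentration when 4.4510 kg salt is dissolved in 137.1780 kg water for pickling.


Formula: Conc = salt / (water + salt) * 100
Substituting: Conc = 4.4510 / (137.1780 + 4.4510) * 100
Result: 3.1427 %


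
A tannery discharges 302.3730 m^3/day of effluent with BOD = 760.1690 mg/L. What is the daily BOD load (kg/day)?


Formula: BOD_load = volume * conc / 1000
Substituting: BOD_load = 302.3730 * 760.1690 / 1000
Result: 229.8546 kg/day


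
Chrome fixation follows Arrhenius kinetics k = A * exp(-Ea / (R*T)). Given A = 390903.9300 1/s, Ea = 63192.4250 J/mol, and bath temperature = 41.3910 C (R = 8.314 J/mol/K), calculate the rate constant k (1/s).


T_K = T_C + 273.15 = 41.3910 + 273.15 = 314.5410 K
exponent = -Ea / (R * T_K) = -63192.4250 / (8.314 * 314.5410) = -24.1645
k = A * exp(exponent) = 390903.9300 * exp(-24.1645) = 1.2519e-05 1/s


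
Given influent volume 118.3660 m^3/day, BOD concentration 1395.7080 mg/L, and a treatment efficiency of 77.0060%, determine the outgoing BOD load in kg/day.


Load_in = volume * conc / 1000 = 118.3660 * 1395.7080 / 1000 = 165.2044 kg/day
Removed = Load_in * eff / 100 = 165.2044 * 77.0060 / 100 = 127.2173 kg/day
Load_out = Load_in - Removed = 165.2044 - 127.2173 = 37.9871 kg/day


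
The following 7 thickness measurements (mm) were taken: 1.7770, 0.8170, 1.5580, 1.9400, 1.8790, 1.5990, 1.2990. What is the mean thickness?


Formula: Average = sum / n
Substituting: Average = 10.8690 / 7
Result: 1.5527 mm


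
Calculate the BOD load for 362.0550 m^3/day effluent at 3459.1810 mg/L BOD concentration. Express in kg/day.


Formula: BOD_load = volume * conc / 1000
Substituting: BOD_load = 362.0550 * 3459.1810 / 1000
Result: 1252.4138 kg/day


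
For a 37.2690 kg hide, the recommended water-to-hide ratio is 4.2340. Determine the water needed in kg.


Formula: Water = hide_weight * ratio
Substituting: Water = 37.2690 * 4.2340
Result: 157.7969 kg


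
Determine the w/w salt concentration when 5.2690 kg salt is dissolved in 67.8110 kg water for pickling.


Formula: Conc = salt / (water + salt) * 100
Substituting: Conc = 5.2690 / (67.8110 + 5.2690) * 100
Result: 7.2099 %


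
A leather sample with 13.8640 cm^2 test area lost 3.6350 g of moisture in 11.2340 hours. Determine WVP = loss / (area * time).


Formula: WVP = loss / (area * time)
Substituting: WVP = 3.6350 / (13.8640 * 11.2340)
Result: 0.023339 g/(cm^2*hr)


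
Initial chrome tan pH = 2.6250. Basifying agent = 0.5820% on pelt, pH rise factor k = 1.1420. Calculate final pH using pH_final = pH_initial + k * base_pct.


Formula: pH_final = pH_initial + k * base_pct
Substituting: pH_final = 2.6250 + 1.1420 * 0.5820
Result: 3.2896


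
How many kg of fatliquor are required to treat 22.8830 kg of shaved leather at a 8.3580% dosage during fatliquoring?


Formula: Fat = substrate * pct / 100
Substituting: Fat = 22.8830 * 8.3580 / 100
Result: 1.9126 kg


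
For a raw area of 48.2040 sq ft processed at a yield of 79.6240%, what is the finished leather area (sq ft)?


Formula: finished = raw * yield / 100
Substituting: finished = 48.2040 * 79.6240 / 100
Result: 38.3820 sq ft


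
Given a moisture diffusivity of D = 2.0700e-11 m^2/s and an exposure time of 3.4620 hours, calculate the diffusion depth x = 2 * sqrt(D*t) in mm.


t = 3.4620 hr * 3600 = 12463.2000 s
D * t = 2.0700e-11 * 12463.2000 = 2.5799e-07
x = 2 * sqrt(D*t) = 2 * sqrt(2.5799e-07) = 0.00101585 m = 1.0159 mm


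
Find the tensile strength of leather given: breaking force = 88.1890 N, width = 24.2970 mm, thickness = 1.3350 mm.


Formula: TS = force / (width * thickness)
Substituting: TS = 88.1890 / (24.2970 * 1.3350)
Result: 2.7188 N/mm^2


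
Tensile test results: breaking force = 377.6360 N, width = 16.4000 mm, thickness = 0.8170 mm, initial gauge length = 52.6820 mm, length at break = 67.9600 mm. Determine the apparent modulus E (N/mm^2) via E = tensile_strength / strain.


TS = F / (w * t) = 377.6360 / (16.4000 * 0.8170) = 28.1843 N/mm^2
strain = (Lf - L0) / L0 = (67.9600 - 52.6820) / 52.6820 = 0.2900
E = TS / strain = 28.1843 / 0.2900 = 97.1859 N/mm^2


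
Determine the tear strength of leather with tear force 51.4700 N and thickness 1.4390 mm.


Formula: Tear strength = force / thickness
Substituting: Tear strength = 51.4700 / 1.4390
Result: 35.7679 N/mm


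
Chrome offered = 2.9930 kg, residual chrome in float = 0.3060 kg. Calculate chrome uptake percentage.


Formula: Uptake = (offered - residual) / offered * 100
Substituting: Uptake = (2.9930 - 0.3060) / 2.9930 * 100
Result: 89.7761 %


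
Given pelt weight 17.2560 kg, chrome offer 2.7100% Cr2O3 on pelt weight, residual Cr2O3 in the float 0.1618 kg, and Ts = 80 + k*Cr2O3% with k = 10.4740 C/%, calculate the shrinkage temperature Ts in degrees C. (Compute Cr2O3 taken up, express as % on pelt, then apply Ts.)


Offered = pelt * offer_pct / 100 = 17.2560 * 2.7100 / 100 = 0.4676 kg
Uptake = offered - residual = 0.4676 - 0.1618 = 0.3058 kg
Cr2O3% on pelt = uptake / pelt * 100 = 0.3058 / 17.2560 * 100 = 1.7724 %
Ts = 80 + k * Cr2O3% = 80 + 10.4740 * 1.7724 = 98.5636 C


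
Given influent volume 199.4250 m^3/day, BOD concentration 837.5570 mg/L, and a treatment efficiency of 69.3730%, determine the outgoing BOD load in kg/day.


Load_in = volume * conc / 1000 = 199.4250 * 837.5570 / 1000 = 167.0298 kg/day
Removed = Load_in * eff / 100 = 167.0298 * 69.3730 / 100 = 115.8736 kg/day
Load_out = Load_in - Removed = 167.0298 - 115.8736 = 51.1562 kg/day


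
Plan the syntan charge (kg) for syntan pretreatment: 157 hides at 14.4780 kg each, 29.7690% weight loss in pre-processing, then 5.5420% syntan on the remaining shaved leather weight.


Total_raw = N * avg_wt = 157 * 14.4780 = 2273.0460 kg
Substrate = Total_raw * (1 - loss/100) = 2273.0460 * (1 - 29.7690/100) = 1596.3829 kg
Syntan = Substrate * pct / 100 = 1596.3829 * 5.5420 / 100 = 88.4715 kg


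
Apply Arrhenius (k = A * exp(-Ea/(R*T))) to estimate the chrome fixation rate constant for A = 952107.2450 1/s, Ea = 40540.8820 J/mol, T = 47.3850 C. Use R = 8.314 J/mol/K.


T_K = T_C + 273.15 = 47.3850 + 273.15 = 320.5350 K
exponent = -Ea / (R * T_K) = -40540.8820 / (8.314 * 320.5350) = -15.2127
k = A * exp(exponent) = 952107.2450 * exp(-15.2127) = 0.2354 1/s


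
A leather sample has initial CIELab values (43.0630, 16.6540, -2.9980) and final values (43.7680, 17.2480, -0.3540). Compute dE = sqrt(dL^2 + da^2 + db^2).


dL = 0.7050, da = 0.5940, db = 2.6440
dE = sqrt(0.7050^2 + 0.5940^2 + 2.6440^2) = 2.8001


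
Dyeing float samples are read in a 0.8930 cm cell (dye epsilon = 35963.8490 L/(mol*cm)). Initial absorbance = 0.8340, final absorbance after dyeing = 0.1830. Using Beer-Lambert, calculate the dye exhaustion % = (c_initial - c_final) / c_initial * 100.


c_initial = A_i / (epsilon * l) = 0.8340 / (35963.8490 * 0.8930) = 2.5969e-05 mol/L
c_final = A_f / (epsilon * l) = 0.1830 / (35963.8490 * 0.8930) = 5.6981e-06 mol/L
Exhaustion = (c_initial - c_final) / c_initial * 100 = (2.5969e-05 - 5.6981e-06) / 2.5969e-05 * 100 = 78.0576 %


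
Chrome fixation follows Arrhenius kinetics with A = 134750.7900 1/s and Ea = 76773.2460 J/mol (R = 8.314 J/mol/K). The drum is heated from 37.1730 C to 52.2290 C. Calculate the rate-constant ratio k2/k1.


T1 = 37.1730 + 273.15 = 310.3230 K; T2 = 52.2290 + 273.15 = 325.3790 K
k1 = A * exp(-Ea/(R*T1)) = 134750.7900 * exp(-76773.2460/(8.314*310.3230)) = 1.6081e-08 1/s
k2 = A * exp(-Ea/(R*T2)) = 134750.7900 * exp(-76773.2460/(8.314*325.3790)) = 6.3725e-08 1/s
k2/k1 = 6.3725e-08 / 1.6081e-08 = 3.9626


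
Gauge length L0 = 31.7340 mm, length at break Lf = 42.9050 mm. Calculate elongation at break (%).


Formula: Elongation = (Lf - L0) / L0 * 100
Substituting: Elongation = (42.9050 - 31.7340) / 31.7340 * 100
Result: 35.2020 %


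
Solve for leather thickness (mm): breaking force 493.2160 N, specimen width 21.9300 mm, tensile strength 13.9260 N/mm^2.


Formula: t = F / (TS * w)
Substituting: t = 493.2160 / (13.9260 * 21.9300)
Result: 1.6150 mm


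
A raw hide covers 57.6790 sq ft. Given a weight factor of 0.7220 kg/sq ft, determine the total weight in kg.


Formula: Weight = area * weight_per_sqft
Substituting: Weight = 57.6790 * 0.7220
Result: 41.6442 kg


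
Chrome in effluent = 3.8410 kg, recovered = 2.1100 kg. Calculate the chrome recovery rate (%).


Formula: Recovery = recovered / input * 100
Substituting: Recovery = 2.1100 / 3.8410 * 100
Result: 54.9336 %


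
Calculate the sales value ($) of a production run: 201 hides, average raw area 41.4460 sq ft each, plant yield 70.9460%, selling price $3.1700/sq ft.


Raw_total = N * avg_area = 201 * 41.4460 = 8330.6460 sq ft
Finished = Raw_total * yield / 100 = 8330.6460 * 70.9460 / 100 = 5910.2601 sq ft
Value = Finished * price = 5910.2601 * 3.1700 = 18735.5246 $


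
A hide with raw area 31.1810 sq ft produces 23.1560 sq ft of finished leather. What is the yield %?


Formula: Yield = finished / raw * 100
Substituting: Yield = 23.1560 / 31.1810 * 100
Result: 74.2632 %


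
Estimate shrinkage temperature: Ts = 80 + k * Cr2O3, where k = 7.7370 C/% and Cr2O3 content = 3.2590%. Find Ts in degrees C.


Formula: Ts = 80 + k * Cr2O3
Substituting: Ts = 80 + 7.7370 * 3.2590
Result: 105.2149 C


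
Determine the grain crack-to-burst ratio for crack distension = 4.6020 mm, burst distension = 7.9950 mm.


Formula: Ratio = crack / burst
Substituting: Ratio = 4.6020 / 7.9950
Result: 0.5756


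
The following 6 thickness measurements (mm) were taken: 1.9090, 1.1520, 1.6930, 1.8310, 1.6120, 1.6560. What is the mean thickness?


Formula: Average = sum / n
Substituting: Average = 9.8530 / 6
Result: 1.6422 mm


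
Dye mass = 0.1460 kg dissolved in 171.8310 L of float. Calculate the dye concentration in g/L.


Formula: Conc = dye_mass(kg) / volume(L) * 1000
Substituting: Conc = 0.1460 / 171.8310 * 1000
Result: 0.8497 g/L


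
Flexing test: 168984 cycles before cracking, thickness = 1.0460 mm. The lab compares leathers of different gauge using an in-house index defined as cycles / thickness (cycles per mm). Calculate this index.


Formula: Index = cycles / thickness
Substituting: Index = 168984 / 1.0460
Result: 161552.5813 cycles/mm


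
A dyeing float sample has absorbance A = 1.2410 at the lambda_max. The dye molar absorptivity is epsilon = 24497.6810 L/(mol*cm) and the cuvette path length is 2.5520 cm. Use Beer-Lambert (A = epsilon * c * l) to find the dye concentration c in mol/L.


Formula: c = A / (epsilon * l)
Substituting: c = 1.2410 / (24497.6810 * 2.5520)
Result: 1.9850e-05 mol/L


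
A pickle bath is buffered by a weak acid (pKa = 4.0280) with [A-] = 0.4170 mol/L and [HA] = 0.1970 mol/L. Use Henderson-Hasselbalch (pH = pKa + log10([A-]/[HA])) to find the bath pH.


ratio = [A-] / [HA] = 0.4170 / 0.1970 = 2.1168
log10(ratio) = 0.3257
pH = pKa + log10(ratio) = 4.0280 + 0.3257 = 4.3537


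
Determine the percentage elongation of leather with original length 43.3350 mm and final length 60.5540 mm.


Formula: Elongation = (Lf - L0) / L0 * 100
Substituting: Elongation = (60.5540 - 43.3350) / 43.3350 * 100
Result: 39.7346 %
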